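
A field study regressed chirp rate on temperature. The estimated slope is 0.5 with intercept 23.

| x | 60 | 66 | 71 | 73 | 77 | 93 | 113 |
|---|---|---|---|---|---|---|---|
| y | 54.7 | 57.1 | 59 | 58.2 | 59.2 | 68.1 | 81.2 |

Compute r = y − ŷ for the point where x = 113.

r = 1.7

ŷ = 23 + 0.5·113 = 79.5
r = 81.2 − 79.5 = 1.7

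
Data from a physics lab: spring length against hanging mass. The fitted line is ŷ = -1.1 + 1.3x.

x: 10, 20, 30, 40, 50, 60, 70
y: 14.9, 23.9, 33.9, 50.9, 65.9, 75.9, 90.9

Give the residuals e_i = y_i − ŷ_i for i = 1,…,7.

x=10: ŷ = -1.1 + 1.3·10 = 11.9; e = 14.9 − 11.9 = 3
x=20: ŷ = -1.1 + 1.3·20 = 24.9; e = 23.9 − 24.9 = -1
x=30: ŷ = -1.1 + 1.3·30 = 37.9; e = 33.9 − 37.9 = -4
x=40: ŷ = -1.1 + 1.3·40 = 50.9; e = 50.9 − 50.9 = 0
x=50: ŷ = -1.1 + 1.3·50 = 63.9; e = 65.9 − 63.9 = 2
x=60: ŷ = -1.1 + 1.3·60 = 76.9; e = 75.9 − 76.9 = -1
x=70: ŷ = -1.1 + 1.3·70 = 89.9; e = 90.9 − 89.9 = 1

3, -1, -4, 0, 2, -1, 1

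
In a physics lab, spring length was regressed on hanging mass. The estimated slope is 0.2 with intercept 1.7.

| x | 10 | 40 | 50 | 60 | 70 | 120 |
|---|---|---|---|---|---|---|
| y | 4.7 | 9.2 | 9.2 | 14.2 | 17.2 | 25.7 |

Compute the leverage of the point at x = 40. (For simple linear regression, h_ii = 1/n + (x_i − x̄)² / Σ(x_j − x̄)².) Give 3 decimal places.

x̄ = (10 + 40 + 50 + 60 + 70 + 120)/6 = 58.3333
Σ(x − x̄)² = 2336.11 + 336.111 + 69.4444 + 2.77778 + 136.111 + 3802.78 = 6683.33
h = 1/6 + (-18.3333)²/6683.33 = 0.166667 + 0.0502909 = 0.217

h = 0.217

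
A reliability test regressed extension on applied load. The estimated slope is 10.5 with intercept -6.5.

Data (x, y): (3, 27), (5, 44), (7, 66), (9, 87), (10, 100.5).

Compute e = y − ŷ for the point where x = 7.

e = -1

ŷ = -6.5 + 10.5·7 = 67
e = 66 − 67 = -1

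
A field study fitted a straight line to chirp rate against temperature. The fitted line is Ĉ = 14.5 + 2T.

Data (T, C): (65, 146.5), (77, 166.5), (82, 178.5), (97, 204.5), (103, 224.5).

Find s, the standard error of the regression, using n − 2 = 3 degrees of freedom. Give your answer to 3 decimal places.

T=65: Ĉ = 14.5 + 2·65 = 144.5; e = 146.5 − 144.5 = 2
T=77: Ĉ = 14.5 + 2·77 = 168.5; e = 166.5 − 168.5 = -2
T=82: Ĉ = 14.5 + 2·82 = 178.5; e = 178.5 − 178.5 = 0
T=97: Ĉ = 14.5 + 2·97 = 208.5; e = 204.5 − 208.5 = -4
T=103: Ĉ = 14.5 + 2·103 = 220.5; e = 224.5 − 220.5 = 4
SSE = 4 + 4 + 0 + 16 + 16 = 40
s = √(40/3) = √13.3333 ≈ 3.651

s = 3.651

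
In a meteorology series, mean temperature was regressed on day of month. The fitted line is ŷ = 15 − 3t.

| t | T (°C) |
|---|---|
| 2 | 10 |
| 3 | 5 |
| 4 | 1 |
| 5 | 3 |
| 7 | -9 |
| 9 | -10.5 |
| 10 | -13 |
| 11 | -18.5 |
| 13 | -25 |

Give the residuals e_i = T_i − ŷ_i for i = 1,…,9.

t=2: ŷ = 15 − 3·2 = 9; e = 10 − 9 = 1
t=3: ŷ = 15 − 3·3 = 6; e = 5 − 6 = -1
t=4: ŷ = 15 − 3·4 = 3; e = 1 − 3 = -2
t=5: ŷ = 15 − 3·5 = 0; e = 3 − 0 = 3
t=7: ŷ = 15 − 3·7 = -6; e = -9 − (-6) = -3
t=9: ŷ = 15 − 3·9 = -12; e = -10.5 − (-12) = 1.5
t=10: ŷ = 15 − 3·10 = -15; e = -13 − (-15) = 2
t=11: ŷ = 15 − 3·11 = -18; e = -18.5 − (-18) = -0.5
t=13: ŷ = 15 − 3·13 = -24; e = -25 − (-24) = -1

1, -1, -2, 3, -3, 1.5, 2, -0.5, -1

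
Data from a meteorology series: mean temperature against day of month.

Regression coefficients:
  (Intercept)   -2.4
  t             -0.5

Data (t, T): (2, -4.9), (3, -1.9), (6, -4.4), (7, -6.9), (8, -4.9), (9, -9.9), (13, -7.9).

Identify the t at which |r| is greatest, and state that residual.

t = 9, r = -3

t=2: T̂ = -2.4 − 0.5·2 = -3.4; r = -4.9 − (-3.4) = -1.5
t=3: T̂ = -2.4 − 0.5·3 = -3.9; r = -1.9 − (-3.9) = 2
t=6: T̂ = -2.4 − 0.5·6 = -5.4; r = -4.4 − (-5.4) = 1
t=7: T̂ = -2.4 − 0.5·7 = -5.9; r = -6.9 − (-5.9) = -1
t=8: T̂ = -2.4 − 0.5·8 = -6.4; r = -4.9 − (-6.4) = 1.5
t=9: T̂ = -2.4 − 0.5·9 = -6.9; r = -9.9 − (-6.9) = -3
t=13: T̂ = -2.4 − 0.5·13 = -8.9; r = -7.9 − (-8.9) = 1
Largest |r| is 3 at t = 9, residual -3.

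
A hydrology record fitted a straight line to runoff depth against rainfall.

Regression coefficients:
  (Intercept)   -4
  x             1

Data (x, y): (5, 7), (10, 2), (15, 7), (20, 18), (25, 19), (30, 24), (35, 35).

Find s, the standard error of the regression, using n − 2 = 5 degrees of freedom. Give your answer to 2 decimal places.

s = 4.38

x=5: ŷ = -4 + 5 = 1; r = 7 − 1 = 6
x=10: ŷ = -4 + 10 = 6; r = 2 − 6 = -4
x=15: ŷ = -4 + 15 = 11; r = 7 − 11 = -4
x=20: ŷ = -4 + 20 = 16; r = 18 − 16 = 2
x=25: ŷ = -4 + 25 = 21; r = 19 − 21 = -2
x=30: ŷ = -4 + 30 = 26; r = 24 − 26 = -2
x=35: ŷ = -4 + 35 = 31; r = 35 − 31 = 4
SSE = 36 + 16 + 16 + 4 + 4 + 4 + 16 = 96
s = √(96/5) = √19.2 ≈ 4.38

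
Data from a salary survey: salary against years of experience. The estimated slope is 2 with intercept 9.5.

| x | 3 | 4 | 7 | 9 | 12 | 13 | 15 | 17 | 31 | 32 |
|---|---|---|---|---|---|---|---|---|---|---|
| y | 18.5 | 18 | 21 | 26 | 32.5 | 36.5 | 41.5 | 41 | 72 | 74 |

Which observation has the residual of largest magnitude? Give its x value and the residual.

x=3: ŷ = 9.5 + 2·3 = 15.5; e = 18.5 − 15.5 = 3
x=4: ŷ = 9.5 + 2·4 = 17.5; e = 18 − 17.5 = 0.5
x=7: ŷ = 9.5 + 2·7 = 23.5; e = 21 − 23.5 = -2.5
x=9: ŷ = 9.5 + 2·9 = 27.5; e = 26 − 27.5 = -1.5
x=12: ŷ = 9.5 + 2·12 = 33.5; e = 32.5 − 33.5 = -1
x=13: ŷ = 9.5 + 2·13 = 35.5; e = 36.5 − 35.5 = 1
x=15: ŷ = 9.5 + 2·15 = 39.5; e = 41.5 − 39.5 = 2
x=17: ŷ = 9.5 + 2·17 = 43.5; e = 41 − 43.5 = -2.5
x=31: ŷ = 9.5 + 2·31 = 71.5; e = 72 − 71.5 = 0.5
x=32: ŷ = 9.5 + 2·32 = 73.5; e = 74 − 73.5 = 0.5
Largest |e| is 3 at x = 3, residual 3.

x = 3, e = 3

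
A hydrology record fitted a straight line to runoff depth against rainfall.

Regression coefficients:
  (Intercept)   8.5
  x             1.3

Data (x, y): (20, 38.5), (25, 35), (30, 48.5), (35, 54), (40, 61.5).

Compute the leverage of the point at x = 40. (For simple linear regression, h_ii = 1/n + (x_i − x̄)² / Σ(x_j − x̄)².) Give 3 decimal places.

x̄ = (20 + 25 + 30 + 35 + 40)/5 = 30
Σ(x − x̄)² = 100 + 25 + 0 + 25 + 100 = 250
h = 1/5 + (10)²/250 = 0.2 + 0.4 = 0.600

h = 0.600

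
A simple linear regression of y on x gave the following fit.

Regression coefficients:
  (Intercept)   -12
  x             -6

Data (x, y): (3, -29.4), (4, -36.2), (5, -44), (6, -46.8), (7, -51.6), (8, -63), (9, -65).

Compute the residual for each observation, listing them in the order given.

x=3: ŷ = -12 − 6·3 = -30; r = -29.4 − (-30) = 0.6
x=4: ŷ = -12 − 6·4 = -36; r = -36.2 − (-36) = -0.2
x=5: ŷ = -12 − 6·5 = -42; r = -44 − (-42) = -2
x=6: ŷ = -12 − 6·6 = -48; r = -46.8 − (-48) = 1.2
x=7: ŷ = -12 − 6·7 = -54; r = -51.6 − (-54) = 2.4
x=8: ŷ = -12 − 6·8 = -60; r = -63 − (-60) = -3
x=9: ŷ = -12 − 6·9 = -66; r = -65 − (-66) = 1

0.6, -0.2, -2, 1.2, 2.4, -3, 1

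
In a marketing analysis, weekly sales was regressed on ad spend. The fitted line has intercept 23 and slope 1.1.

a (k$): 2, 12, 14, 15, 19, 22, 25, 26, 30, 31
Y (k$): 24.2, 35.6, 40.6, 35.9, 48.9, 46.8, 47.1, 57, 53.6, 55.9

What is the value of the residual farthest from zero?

a=2: ŷ = 23 + 1.1·2 = 25.2; e = 24.2 − 25.2 = -1
a=12: ŷ = 23 + 1.1·12 = 36.2; e = 35.6 − 36.2 = -0.6
a=14: ŷ = 23 + 1.1·14 = 38.4; e = 40.6 − 38.4 = 2.2
a=15: ŷ = 23 + 1.1·15 = 39.5; e = 35.9 − 39.5 = -3.6
a=19: ŷ = 23 + 1.1·19 = 43.9; e = 48.9 − 43.9 = 5
a=22: ŷ = 23 + 1.1·22 = 47.2; e = 46.8 − 47.2 = -0.4
a=25: ŷ = 23 + 1.1·25 = 50.5; e = 47.1 − 50.5 = -3.4
a=26: ŷ = 23 + 1.1·26 = 51.6; e = 57 − 51.6 = 5.4
a=30: ŷ = 23 + 1.1·30 = 56; e = 53.6 − 56 = -2.4
a=31: ŷ = 23 + 1.1·31 = 57.1; e = 55.9 − 57.1 = -1.2
Largest |e| is 5.4 at a = 26, residual 5.4.

e = 5.4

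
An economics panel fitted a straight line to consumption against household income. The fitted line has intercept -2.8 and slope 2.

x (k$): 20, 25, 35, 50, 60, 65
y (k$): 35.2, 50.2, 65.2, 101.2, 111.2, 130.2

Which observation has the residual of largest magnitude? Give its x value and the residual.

x=20: ŷ = -2.8 + 2·20 = 37.2; r = 35.2 − 37.2 = -2
x=25: ŷ = -2.8 + 2·25 = 47.2; r = 50.2 − 47.2 = 3
x=35: ŷ = -2.8 + 2·35 = 67.2; r = 65.2 − 67.2 = -2
x=50: ŷ = -2.8 + 2·50 = 97.2; r = 101.2 − 97.2 = 4
x=60: ŷ = -2.8 + 2·60 = 117.2; r = 111.2 − 117.2 = -6
x=65: ŷ = -2.8 + 2·65 = 127.2; r = 130.2 − 127.2 = 3
Largest |r| is 6 at x = 60, residual -6.

x = 60, r = -6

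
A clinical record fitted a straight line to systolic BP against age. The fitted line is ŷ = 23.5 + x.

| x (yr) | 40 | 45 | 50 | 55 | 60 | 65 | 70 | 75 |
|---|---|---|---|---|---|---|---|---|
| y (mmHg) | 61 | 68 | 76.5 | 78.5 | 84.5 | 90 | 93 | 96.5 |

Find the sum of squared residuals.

x=40: ŷ = 23.5 + 40 = 63.5; e = 61 − 63.5 = -2.5
x=45: ŷ = 23.5 + 45 = 68.5; e = 68 − 68.5 = -0.5
x=50: ŷ = 23.5 + 50 = 73.5; e = 76.5 − 73.5 = 3
x=55: ŷ = 23.5 + 55 = 78.5; e = 78.5 − 78.5 = 0
x=60: ŷ = 23.5 + 60 = 83.5; e = 84.5 − 83.5 = 1
x=65: ŷ = 23.5 + 65 = 88.5; e = 90 − 88.5 = 1.5
x=70: ŷ = 23.5 + 70 = 93.5; e = 93 − 93.5 = -0.5
x=75: ŷ = 23.5 + 75 = 98.5; e = 96.5 − 98.5 = -2
SSE = 6.25 + 0.25 + 9 + 0 + 1 + 2.25 + 0.25 + 4 = 23

SSE = 23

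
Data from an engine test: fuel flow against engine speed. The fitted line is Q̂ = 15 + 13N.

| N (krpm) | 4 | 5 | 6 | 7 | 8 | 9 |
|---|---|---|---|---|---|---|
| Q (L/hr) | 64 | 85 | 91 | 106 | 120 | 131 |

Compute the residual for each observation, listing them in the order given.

-3, 5, -2, 0, 1, -1

N=4: Q̂ = 15 + 13·4 = 67; r = 64 − 67 = -3
N=5: Q̂ = 15 + 13·5 = 80; r = 85 − 80 = 5
N=6: Q̂ = 15 + 13·6 = 93; r = 91 − 93 = -2
N=7: Q̂ = 15 + 13·7 = 106; r = 106 − 106 = 0
N=8: Q̂ = 15 + 13·8 = 119; r = 120 − 119 = 1
N=9: Q̂ = 15 + 13·9 = 132; r = 131 − 132 = -1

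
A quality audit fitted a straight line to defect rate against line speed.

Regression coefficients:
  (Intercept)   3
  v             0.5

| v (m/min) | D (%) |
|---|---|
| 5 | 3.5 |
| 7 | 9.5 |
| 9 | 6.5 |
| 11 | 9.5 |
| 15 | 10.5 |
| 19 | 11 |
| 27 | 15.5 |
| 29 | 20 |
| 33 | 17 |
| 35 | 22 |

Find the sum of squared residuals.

SSE = 33

v=5: ŷ = 3 + 0.5·5 = 5.5; r = 3.5 − 5.5 = -2
v=7: ŷ = 3 + 0.5·7 = 6.5; r = 9.5 − 6.5 = 3
v=9: ŷ = 3 + 0.5·9 = 7.5; r = 6.5 − 7.5 = -1
v=11: ŷ = 3 + 0.5·11 = 8.5; r = 9.5 − 8.5 = 1
v=15: ŷ = 3 + 0.5·15 = 10.5; r = 10.5 − 10.5 = 0
v=19: ŷ = 3 + 0.5·19 = 12.5; r = 11 − 12.5 = -1.5
v=27: ŷ = 3 + 0.5·27 = 16.5; r = 15.5 − 16.5 = -1
v=29: ŷ = 3 + 0.5·29 = 17.5; r = 20 − 17.5 = 2.5
v=33: ŷ = 3 + 0.5·33 = 19.5; r = 17 − 19.5 = -2.5
v=35: ŷ = 3 + 0.5·35 = 20.5; r = 22 − 20.5 = 1.5
SSE = 4 + 9 + 1 + 1 + 0 + 2.25 + 1 + 6.25 + 6.25 + 2.25 = 33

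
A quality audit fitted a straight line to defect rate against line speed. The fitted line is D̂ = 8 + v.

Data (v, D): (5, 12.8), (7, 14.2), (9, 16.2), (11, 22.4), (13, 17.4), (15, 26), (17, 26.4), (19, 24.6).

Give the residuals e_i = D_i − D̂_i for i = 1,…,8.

v=5: D̂ = 8 + 5 = 13; e = 12.8 − 13 = -0.2
v=7: D̂ = 8 + 7 = 15; e = 14.2 − 15 = -0.8
v=9: D̂ = 8 + 9 = 17; e = 16.2 − 17 = -0.8
v=11: D̂ = 8 + 11 = 19; e = 22.4 − 19 = 3.4
v=13: D̂ = 8 + 13 = 21; e = 17.4 − 21 = -3.6
v=15: D̂ = 8 + 15 = 23; e = 26 − 23 = 3
v=17: D̂ = 8 + 17 = 25; e = 26.4 − 25 = 1.4
v=19: D̂ = 8 + 19 = 27; e = 24.6 − 27 = -2.4

-0.2, -0.8, -0.8, 3.4, -3.6, 3, 1.4, -2.4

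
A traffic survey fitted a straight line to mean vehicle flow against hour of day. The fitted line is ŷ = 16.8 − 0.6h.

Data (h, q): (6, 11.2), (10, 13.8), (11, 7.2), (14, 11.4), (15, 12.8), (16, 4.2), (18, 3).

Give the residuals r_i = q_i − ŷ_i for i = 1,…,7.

h=6: ŷ = 16.8 − 0.6·6 = 13.2; r = 11.2 − 13.2 = -2
h=10: ŷ = 16.8 − 0.6·10 = 10.8; r = 13.8 − 10.8 = 3
h=11: ŷ = 16.8 − 0.6·11 = 10.2; r = 7.2 − 10.2 = -3
h=14: ŷ = 16.8 − 0.6·14 = 8.4; r = 11.4 − 8.4 = 3
h=15: ŷ = 16.8 − 0.6·15 = 7.8; r = 12.8 − 7.8 = 5
h=16: ŷ = 16.8 − 0.6·16 = 7.2; r = 4.2 − 7.2 = -3
h=18: ŷ = 16.8 − 0.6·18 = 6; r = 3 − 6 = -3

-2, 3, -3, 3, 5, -3, -3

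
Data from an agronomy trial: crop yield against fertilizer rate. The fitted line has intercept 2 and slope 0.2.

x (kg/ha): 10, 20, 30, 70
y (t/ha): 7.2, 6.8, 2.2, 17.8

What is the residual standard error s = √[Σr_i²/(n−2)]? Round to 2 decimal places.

s = 4.89

x=10: ŷ = 2 + 0.2·10 = 4; r = 7.2 − 4 = 3.2
x=20: ŷ = 2 + 0.2·20 = 6; r = 6.8 − 6 = 0.8
x=30: ŷ = 2 + 0.2·30 = 8; r = 2.2 − 8 = -5.8
x=70: ŷ = 2 + 0.2·70 = 16; r = 17.8 − 16 = 1.8
SSE = 10.24 + 0.64 + 33.64 + 3.24 = 47.76
s = √(47.76/2) = √23.88 ≈ 4.89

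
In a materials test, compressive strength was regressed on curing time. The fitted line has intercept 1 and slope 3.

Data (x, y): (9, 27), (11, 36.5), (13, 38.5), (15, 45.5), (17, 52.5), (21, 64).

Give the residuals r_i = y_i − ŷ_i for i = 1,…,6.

x=9: ŷ = 1 + 3·9 = 28; r = 27 − 28 = -1
x=11: ŷ = 1 + 3·11 = 34; r = 36.5 − 34 = 2.5
x=13: ŷ = 1 + 3·13 = 40; r = 38.5 − 40 = -1.5
x=15: ŷ = 1 + 3·15 = 46; r = 45.5 − 46 = -0.5
x=17: ŷ = 1 + 3·17 = 52; r = 52.5 − 52 = 0.5
x=21: ŷ = 1 + 3·21 = 64; r = 64 − 64 = 0

-1, 2.5, -1.5, -0.5, 0.5, 0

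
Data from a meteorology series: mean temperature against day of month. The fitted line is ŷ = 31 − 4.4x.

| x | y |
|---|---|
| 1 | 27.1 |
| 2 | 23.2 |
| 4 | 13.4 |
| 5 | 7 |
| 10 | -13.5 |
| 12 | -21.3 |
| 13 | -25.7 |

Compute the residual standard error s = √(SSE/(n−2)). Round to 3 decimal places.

s = 1.095

x=1: ŷ = 31 − 4.4·1 = 26.6; r = 27.1 − 26.6 = 0.5
x=2: ŷ = 31 − 4.4·2 = 22.2; r = 23.2 − 22.2 = 1
x=4: ŷ = 31 − 4.4·4 = 13.4; r = 13.4 − 13.4 = 0
x=5: ŷ = 31 − 4.4·5 = 9; r = 7 − 9 = -2
x=10: ŷ = 31 − 4.4·10 = -13; r = -13.5 − (-13) = -0.5
x=12: ŷ = 31 − 4.4·12 = -21.8; r = -21.3 − (-21.8) = 0.5
x=13: ŷ = 31 − 4.4·13 = -26.2; r = -25.7 − (-26.2) = 0.5
SSE = 0.25 + 1 + 0 + 4 + 0.25 + 0.25 + 0.25 = 6
s = √(6/5) = √1.2 ≈ 1.095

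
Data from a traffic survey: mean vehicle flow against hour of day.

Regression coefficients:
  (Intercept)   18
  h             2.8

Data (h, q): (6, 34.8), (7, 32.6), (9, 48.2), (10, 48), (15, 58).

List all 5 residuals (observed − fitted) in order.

h=6: q̂ = 18 + 2.8·6 = 34.8; r = 34.8 − 34.8 = 0
h=7: q̂ = 18 + 2.8·7 = 37.6; r = 32.6 − 37.6 = -5
h=9: q̂ = 18 + 2.8·9 = 43.2; r = 48.2 − 43.2 = 5
h=10: q̂ = 18 + 2.8·10 = 46; r = 48 − 46 = 2
h=15: q̂ = 18 + 2.8·15 = 60; r = 58 − 60 = -2

0, -5, 5, 2, -2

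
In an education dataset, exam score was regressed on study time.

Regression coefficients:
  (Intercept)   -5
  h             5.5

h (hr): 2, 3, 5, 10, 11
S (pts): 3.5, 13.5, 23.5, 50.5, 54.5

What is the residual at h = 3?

r = 2

Ŝ = -5 + 5.5·3 = 11.5
r = 13.5 − 11.5 = 2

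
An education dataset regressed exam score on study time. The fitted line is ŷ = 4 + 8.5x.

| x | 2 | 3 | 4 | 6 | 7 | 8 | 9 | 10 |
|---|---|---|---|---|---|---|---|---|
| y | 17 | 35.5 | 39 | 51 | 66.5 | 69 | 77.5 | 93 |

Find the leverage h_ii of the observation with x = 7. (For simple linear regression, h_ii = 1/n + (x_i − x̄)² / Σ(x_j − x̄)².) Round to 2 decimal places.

h = 0.14

x̄ = (2 + 3 + 4 + 6 + 7 + 8 + 9 + 10)/8 = 6.125
Σ(x − x̄)² = 17.0156 + 9.76562 + 4.51562 + 0.015625 + 0.765625 + 3.51562 + 8.26562 + 15.0156 = 58.875
h = 1/8 + (0.875)²/58.875 = 0.125 + 0.0130042 = 0.14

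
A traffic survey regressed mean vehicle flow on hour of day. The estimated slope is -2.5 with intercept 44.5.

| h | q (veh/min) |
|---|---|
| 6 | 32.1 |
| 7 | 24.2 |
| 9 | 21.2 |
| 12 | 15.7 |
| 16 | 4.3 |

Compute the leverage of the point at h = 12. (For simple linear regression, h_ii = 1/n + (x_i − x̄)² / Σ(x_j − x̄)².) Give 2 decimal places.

h = 0.26

h̄ = (6 + 7 + 9 + 12 + 16)/5 = 10
Σ(h − h̄)² = 16 + 9 + 1 + 4 + 36 = 66
h = 1/5 + (2)²/66 = 0.2 + 0.0606061 = 0.26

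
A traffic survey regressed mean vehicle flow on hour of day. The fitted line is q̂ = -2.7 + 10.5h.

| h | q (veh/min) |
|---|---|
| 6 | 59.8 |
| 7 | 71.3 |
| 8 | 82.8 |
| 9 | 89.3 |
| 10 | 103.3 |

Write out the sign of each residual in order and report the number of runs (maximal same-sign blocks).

h=6: q̂ = -2.7 + 10.5·6 = 60.3; r = 59.8 − 60.3 = -0.5
h=7: q̂ = -2.7 + 10.5·7 = 70.8; r = 71.3 − 70.8 = 0.5
h=8: q̂ = -2.7 + 10.5·8 = 81.3; r = 82.8 − 81.3 = 1.5
h=9: q̂ = -2.7 + 10.5·9 = 91.8; r = 89.3 − 91.8 = -2.5
h=10: q̂ = -2.7 + 10.5·10 = 102.3; r = 103.3 − 102.3 = 1
Signs: − + + − +
Runs: −×1, +×2, −×1, +×1 → 4

4 runs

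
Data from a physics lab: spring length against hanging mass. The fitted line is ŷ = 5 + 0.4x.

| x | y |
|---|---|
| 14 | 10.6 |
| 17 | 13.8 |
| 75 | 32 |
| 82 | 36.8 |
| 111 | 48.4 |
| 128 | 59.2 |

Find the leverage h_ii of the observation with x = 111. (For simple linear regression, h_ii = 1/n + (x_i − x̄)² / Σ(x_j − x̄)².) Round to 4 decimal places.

x̄ = (14 + 17 + 75 + 82 + 111 + 128)/6 = 71.1667
Σ(x − x̄)² = 3268.03 + 2934.03 + 14.6944 + 117.361 + 1586.69 + 3230.03 = 11150.8
h = 1/6 + (39.8333)²/11150.8 = 0.166667 + 0.142294 = 0.3090

h = 0.3090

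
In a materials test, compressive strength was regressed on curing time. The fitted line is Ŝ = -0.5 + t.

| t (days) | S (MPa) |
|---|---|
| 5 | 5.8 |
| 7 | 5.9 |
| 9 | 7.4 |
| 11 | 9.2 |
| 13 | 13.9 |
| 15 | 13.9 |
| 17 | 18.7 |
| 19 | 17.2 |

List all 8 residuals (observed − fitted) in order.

t=5: Ŝ = -0.5 + 5 = 4.5; r = 5.8 − 4.5 = 1.3
t=7: Ŝ = -0.5 + 7 = 6.5; r = 5.9 − 6.5 = -0.6
t=9: Ŝ = -0.5 + 9 = 8.5; r = 7.4 − 8.5 = -1.1
t=11: Ŝ = -0.5 + 11 = 10.5; r = 9.2 − 10.5 = -1.3
t=13: Ŝ = -0.5 + 13 = 12.5; r = 13.9 − 12.5 = 1.4
t=15: Ŝ = -0.5 + 15 = 14.5; r = 13.9 − 14.5 = -0.6
t=17: Ŝ = -0.5 + 17 = 16.5; r = 18.7 − 16.5 = 2.2
t=19: Ŝ = -0.5 + 19 = 18.5; r = 17.2 − 18.5 = -1.3

1.3, -0.6, -1.1, -1.3, 1.4, -0.6, 2.2, -1.3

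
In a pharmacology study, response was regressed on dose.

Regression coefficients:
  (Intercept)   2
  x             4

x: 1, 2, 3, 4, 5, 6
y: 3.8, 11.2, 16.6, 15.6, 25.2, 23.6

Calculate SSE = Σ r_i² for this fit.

x=1: ŷ = 2 + 4·1 = 6; r = 3.8 − 6 = -2.2
x=2: ŷ = 2 + 4·2 = 10; r = 11.2 − 10 = 1.2
x=3: ŷ = 2 + 4·3 = 14; r = 16.6 − 14 = 2.6
x=4: ŷ = 2 + 4·4 = 18; r = 15.6 − 18 = -2.4
x=5: ŷ = 2 + 4·5 = 22; r = 25.2 − 22 = 3.2
x=6: ŷ = 2 + 4·6 = 26; r = 23.6 − 26 = -2.4
SSE = 4.84 + 1.44 + 6.76 + 5.76 + 10.24 + 5.76 = 34.8

SSE = 34.8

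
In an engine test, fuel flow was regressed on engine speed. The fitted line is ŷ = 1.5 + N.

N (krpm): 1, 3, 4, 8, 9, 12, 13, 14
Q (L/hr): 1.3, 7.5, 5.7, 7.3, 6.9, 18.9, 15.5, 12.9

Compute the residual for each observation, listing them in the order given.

N=1: ŷ = 1.5 + 1 = 2.5; e = 1.3 − 2.5 = -1.2
N=3: ŷ = 1.5 + 3 = 4.5; e = 7.5 − 4.5 = 3
N=4: ŷ = 1.5 + 4 = 5.5; e = 5.7 − 5.5 = 0.2
N=8: ŷ = 1.5 + 8 = 9.5; e = 7.3 − 9.5 = -2.2
N=9: ŷ = 1.5 + 9 = 10.5; e = 6.9 − 10.5 = -3.6
N=12: ŷ = 1.5 + 12 = 13.5; e = 18.9 − 13.5 = 5.4
N=13: ŷ = 1.5 + 13 = 14.5; e = 15.5 − 14.5 = 1
N=14: ŷ = 1.5 + 14 = 15.5; e = 12.9 − 15.5 = -2.6

-1.2, 3, 0.2, -2.2, -3.6, 5.4, 1, -2.6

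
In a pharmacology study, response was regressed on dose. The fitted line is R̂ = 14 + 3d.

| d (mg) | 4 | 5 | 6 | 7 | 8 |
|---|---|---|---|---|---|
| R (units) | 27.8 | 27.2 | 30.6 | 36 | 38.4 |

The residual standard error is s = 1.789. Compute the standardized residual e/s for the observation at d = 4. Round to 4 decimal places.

R̂ = 14 + 3·4 = 26
e = 27.8 − 26 = 1.8
e/s = 1.8 / 1.789 = 1.0061

1.0061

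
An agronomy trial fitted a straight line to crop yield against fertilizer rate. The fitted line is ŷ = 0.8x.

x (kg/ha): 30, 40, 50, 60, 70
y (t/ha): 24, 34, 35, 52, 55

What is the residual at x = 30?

ŷ = 0.8·30 = 24
e = 24 − 24 = 0

e = 0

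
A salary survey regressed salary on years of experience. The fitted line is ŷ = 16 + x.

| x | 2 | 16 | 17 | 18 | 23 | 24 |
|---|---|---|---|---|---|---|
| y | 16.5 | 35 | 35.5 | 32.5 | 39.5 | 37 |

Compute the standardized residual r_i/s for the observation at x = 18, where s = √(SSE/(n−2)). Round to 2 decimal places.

x=2: ŷ = 16 + 2 = 18; r = 16.5 − 18 = -1.5
x=16: ŷ = 16 + 16 = 32; r = 35 − 32 = 3
x=17: ŷ = 16 + 17 = 33; r = 35.5 − 33 = 2.5
x=18: ŷ = 16 + 18 = 34; r = 32.5 − 34 = -1.5
x=23: ŷ = 16 + 23 = 39; r = 39.5 − 39 = 0.5
x=24: ŷ = 16 + 24 = 40; r = 37 − 40 = -3
SSE = 2.25 + 9 + 6.25 + 2.25 + 0.25 + 9 = 29
s = √(29/4) = 2.69258
r/s = -1.5 / 2.69258 = -0.56

-0.56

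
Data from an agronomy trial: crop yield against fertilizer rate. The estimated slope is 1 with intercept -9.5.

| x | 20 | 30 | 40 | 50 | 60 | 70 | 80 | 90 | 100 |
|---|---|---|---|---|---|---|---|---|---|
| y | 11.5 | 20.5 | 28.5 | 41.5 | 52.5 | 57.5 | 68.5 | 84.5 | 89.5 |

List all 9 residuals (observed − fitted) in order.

x=20: ŷ = -9.5 + 20 = 10.5; e = 11.5 − 10.5 = 1
x=30: ŷ = -9.5 + 30 = 20.5; e = 20.5 − 20.5 = 0
x=40: ŷ = -9.5 + 40 = 30.5; e = 28.5 − 30.5 = -2
x=50: ŷ = -9.5 + 50 = 40.5; e = 41.5 − 40.5 = 1
x=60: ŷ = -9.5 + 60 = 50.5; e = 52.5 − 50.5 = 2
x=70: ŷ = -9.5 + 70 = 60.5; e = 57.5 − 60.5 = -3
x=80: ŷ = -9.5 + 80 = 70.5; e = 68.5 − 70.5 = -2
x=90: ŷ = -9.5 + 90 = 80.5; e = 84.5 − 80.5 = 4
x=100: ŷ = -9.5 + 100 = 90.5; e = 89.5 − 90.5 = -1

1, 0, -2, 1, 2, -3, -2, 4, -1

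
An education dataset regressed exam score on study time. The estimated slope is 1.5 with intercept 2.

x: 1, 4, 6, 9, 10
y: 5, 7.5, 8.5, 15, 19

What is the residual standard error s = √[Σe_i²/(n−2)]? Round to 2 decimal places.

s = 2.08

x=1: ŷ = 2 + 1.5·1 = 3.5; e = 5 − 3.5 = 1.5
x=4: ŷ = 2 + 1.5·4 = 8; e = 7.5 − 8 = -0.5
x=6: ŷ = 2 + 1.5·6 = 11; e = 8.5 − 11 = -2.5
x=9: ŷ = 2 + 1.5·9 = 15.5; e = 15 − 15.5 = -0.5
x=10: ŷ = 2 + 1.5·10 = 17; e = 19 − 17 = 2
SSE = 2.25 + 0.25 + 6.25 + 0.25 + 4 = 13
s = √(13/3) = √4.33333 ≈ 2.08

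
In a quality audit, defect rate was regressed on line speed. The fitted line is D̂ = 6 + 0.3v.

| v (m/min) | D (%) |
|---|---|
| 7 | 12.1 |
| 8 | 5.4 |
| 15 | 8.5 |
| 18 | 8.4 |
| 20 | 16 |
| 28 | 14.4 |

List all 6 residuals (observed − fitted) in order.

4, -3, -2, -3, 4, 0

v=7: D̂ = 6 + 0.3·7 = 8.1; e = 12.1 − 8.1 = 4
v=8: D̂ = 6 + 0.3·8 = 8.4; e = 5.4 − 8.4 = -3
v=15: D̂ = 6 + 0.3·15 = 10.5; e = 8.5 − 10.5 = -2
v=18: D̂ = 6 + 0.3·18 = 11.4; e = 8.4 − 11.4 = -3
v=20: D̂ = 6 + 0.3·20 = 12; e = 16 − 12 = 4
v=28: D̂ = 6 + 0.3·28 = 14.4; e = 14.4 − 14.4 = 0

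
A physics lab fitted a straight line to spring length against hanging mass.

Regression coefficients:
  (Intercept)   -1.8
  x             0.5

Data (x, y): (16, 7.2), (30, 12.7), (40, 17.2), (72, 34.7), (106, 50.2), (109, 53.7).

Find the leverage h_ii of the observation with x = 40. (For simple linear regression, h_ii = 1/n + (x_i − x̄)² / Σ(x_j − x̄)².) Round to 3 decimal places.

h = 0.229

x̄ = (16 + 30 + 40 + 72 + 106 + 109)/6 = 62.1667
Σ(x − x̄)² = 2131.36 + 1034.69 + 491.361 + 96.6944 + 1921.36 + 2193.36 = 7868.83
h = 1/6 + (-22.1667)²/7868.83 = 0.166667 + 0.062444 = 0.229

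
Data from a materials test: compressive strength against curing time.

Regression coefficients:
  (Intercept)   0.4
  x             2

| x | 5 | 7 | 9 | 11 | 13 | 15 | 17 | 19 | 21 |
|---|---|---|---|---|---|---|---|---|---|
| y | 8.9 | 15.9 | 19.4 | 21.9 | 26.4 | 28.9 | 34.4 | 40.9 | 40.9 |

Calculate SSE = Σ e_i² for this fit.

x=5: ŷ = 0.4 + 2·5 = 10.4; e = 8.9 − 10.4 = -1.5
x=7: ŷ = 0.4 + 2·7 = 14.4; e = 15.9 − 14.4 = 1.5
x=9: ŷ = 0.4 + 2·9 = 18.4; e = 19.4 − 18.4 = 1
x=11: ŷ = 0.4 + 2·11 = 22.4; e = 21.9 − 22.4 = -0.5
x=13: ŷ = 0.4 + 2·13 = 26.4; e = 26.4 − 26.4 = 0
x=15: ŷ = 0.4 + 2·15 = 30.4; e = 28.9 − 30.4 = -1.5
x=17: ŷ = 0.4 + 2·17 = 34.4; e = 34.4 − 34.4 = 0
x=19: ŷ = 0.4 + 2·19 = 38.4; e = 40.9 − 38.4 = 2.5
x=21: ŷ = 0.4 + 2·21 = 42.4; e = 40.9 − 42.4 = -1.5
SSE = 2.25 + 2.25 + 1 + 0.25 + 0 + 2.25 + 0 + 6.25 + 2.25 = 16.5

SSE = 16.5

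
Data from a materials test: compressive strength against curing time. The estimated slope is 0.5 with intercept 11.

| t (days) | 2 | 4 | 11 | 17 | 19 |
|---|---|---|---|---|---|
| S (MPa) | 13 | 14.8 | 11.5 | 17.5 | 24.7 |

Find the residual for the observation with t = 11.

r = -5

Ŝ = 11 + 0.5·11 = 16.5
r = 11.5 − 16.5 = -5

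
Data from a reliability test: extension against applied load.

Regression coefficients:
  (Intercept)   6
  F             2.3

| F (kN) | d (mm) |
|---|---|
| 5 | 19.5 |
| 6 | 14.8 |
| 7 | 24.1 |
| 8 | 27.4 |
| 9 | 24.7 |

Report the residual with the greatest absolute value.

r = -5

F=5: d̂ = 6 + 2.3·5 = 17.5; r = 19.5 − 17.5 = 2
F=6: d̂ = 6 + 2.3·6 = 19.8; r = 14.8 − 19.8 = -5
F=7: d̂ = 6 + 2.3·7 = 22.1; r = 24.1 − 22.1 = 2
F=8: d̂ = 6 + 2.3·8 = 24.4; r = 27.4 − 24.4 = 3
F=9: d̂ = 6 + 2.3·9 = 26.7; r = 24.7 − 26.7 = -2
Largest |r| is 5 at F = 6, residual -5.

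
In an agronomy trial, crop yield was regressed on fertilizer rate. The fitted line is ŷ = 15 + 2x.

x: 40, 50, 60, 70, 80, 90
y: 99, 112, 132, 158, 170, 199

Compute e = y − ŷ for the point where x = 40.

ŷ = 15 + 2·40 = 95
e = 99 − 95 = 4

e = 4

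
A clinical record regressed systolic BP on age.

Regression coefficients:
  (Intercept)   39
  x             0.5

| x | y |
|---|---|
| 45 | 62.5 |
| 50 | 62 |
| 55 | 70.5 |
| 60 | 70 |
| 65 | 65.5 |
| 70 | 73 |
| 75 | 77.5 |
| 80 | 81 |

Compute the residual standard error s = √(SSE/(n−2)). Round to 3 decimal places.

s = 3.266

x=45: ŷ = 39 + 0.5·45 = 61.5; e = 62.5 − 61.5 = 1
x=50: ŷ = 39 + 0.5·50 = 64; e = 62 − 64 = -2
x=55: ŷ = 39 + 0.5·55 = 66.5; e = 70.5 − 66.5 = 4
x=60: ŷ = 39 + 0.5·60 = 69; e = 70 − 69 = 1
x=65: ŷ = 39 + 0.5·65 = 71.5; e = 65.5 − 71.5 = -6
x=70: ŷ = 39 + 0.5·70 = 74; e = 73 − 74 = -1
x=75: ŷ = 39 + 0.5·75 = 76.5; e = 77.5 − 76.5 = 1
x=80: ŷ = 39 + 0.5·80 = 79; e = 81 − 79 = 2
SSE = 1 + 4 + 16 + 1 + 36 + 1 + 1 + 4 = 64
s = √(64/6) = √10.6667 ≈ 3.266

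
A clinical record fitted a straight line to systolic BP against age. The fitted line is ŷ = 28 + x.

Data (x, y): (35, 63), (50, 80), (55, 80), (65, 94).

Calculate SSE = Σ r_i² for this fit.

x=35: ŷ = 28 + 35 = 63; r = 63 − 63 = 0
x=50: ŷ = 28 + 50 = 78; r = 80 − 78 = 2
x=55: ŷ = 28 + 55 = 83; r = 80 − 83 = -3
x=65: ŷ = 28 + 65 = 93; r = 94 − 93 = 1
SSE = 0 + 4 + 9 + 1 = 14

SSE = 14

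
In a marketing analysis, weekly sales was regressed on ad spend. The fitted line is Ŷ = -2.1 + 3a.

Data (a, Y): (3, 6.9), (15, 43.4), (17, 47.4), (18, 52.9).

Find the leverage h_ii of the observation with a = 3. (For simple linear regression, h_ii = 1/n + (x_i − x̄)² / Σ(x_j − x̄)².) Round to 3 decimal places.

ā = (3 + 15 + 17 + 18)/4 = 13.25
Σ(a − ā)² = 105.062 + 3.0625 + 14.0625 + 22.5625 = 144.75
h = 1/4 + (-10.25)²/144.75 = 0.25 + 0.72582 = 0.976

h = 0.976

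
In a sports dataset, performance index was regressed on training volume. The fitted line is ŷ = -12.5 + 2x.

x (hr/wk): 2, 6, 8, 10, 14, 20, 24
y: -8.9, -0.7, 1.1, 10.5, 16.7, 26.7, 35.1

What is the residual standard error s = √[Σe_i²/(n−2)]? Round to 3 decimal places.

s = 1.855

x=2: ŷ = -12.5 + 2·2 = -8.5; e = -8.9 − (-8.5) = -0.4
x=6: ŷ = -12.5 + 2·6 = -0.5; e = -0.7 − (-0.5) = -0.2
x=8: ŷ = -12.5 + 2·8 = 3.5; e = 1.1 − 3.5 = -2.4
x=10: ŷ = -12.5 + 2·10 = 7.5; e = 10.5 − 7.5 = 3
x=14: ŷ = -12.5 + 2·14 = 15.5; e = 16.7 − 15.5 = 1.2
x=20: ŷ = -12.5 + 2·20 = 27.5; e = 26.7 − 27.5 = -0.8
x=24: ŷ = -12.5 + 2·24 = 35.5; e = 35.1 − 35.5 = -0.4
SSE = 0.16 + 0.04 + 5.76 + 9 + 1.44 + 0.64 + 0.16 = 17.2
s = √(17.2/5) = √3.44 ≈ 1.855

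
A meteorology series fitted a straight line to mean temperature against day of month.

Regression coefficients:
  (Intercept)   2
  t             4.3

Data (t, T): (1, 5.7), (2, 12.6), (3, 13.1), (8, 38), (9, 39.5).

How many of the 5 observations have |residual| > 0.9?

4

t=1: T̂ = 2 + 4.3·1 = 6.3; e = 5.7 − 6.3 = -0.6
t=2: T̂ = 2 + 4.3·2 = 10.6; e = 12.6 − 10.6 = 2
t=3: T̂ = 2 + 4.3·3 = 14.9; e = 13.1 − 14.9 = -1.8
t=8: T̂ = 2 + 4.3·8 = 36.4; e = 38 − 36.4 = 1.6
t=9: T̂ = 2 + 4.3·9 = 40.7; e = 39.5 − 40.7 = -1.2
|e| > 0.9: t=2 (|e|=2), t=3 (|e|=1.8), t=8 (|e|=1.6), t=9 (|e|=1.2) → 4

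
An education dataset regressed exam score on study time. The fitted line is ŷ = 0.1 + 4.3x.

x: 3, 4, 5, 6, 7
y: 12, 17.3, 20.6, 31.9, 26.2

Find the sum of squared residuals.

x=3: ŷ = 0.1 + 4.3·3 = 13; r = 12 − 13 = -1
x=4: ŷ = 0.1 + 4.3·4 = 17.3; r = 17.3 − 17.3 = 0
x=5: ŷ = 0.1 + 4.3·5 = 21.6; r = 20.6 − 21.6 = -1
x=6: ŷ = 0.1 + 4.3·6 = 25.9; r = 31.9 − 25.9 = 6
x=7: ŷ = 0.1 + 4.3·7 = 30.2; r = 26.2 − 30.2 = -4
SSE = 1 + 0 + 1 + 36 + 16 = 54

SSE = 54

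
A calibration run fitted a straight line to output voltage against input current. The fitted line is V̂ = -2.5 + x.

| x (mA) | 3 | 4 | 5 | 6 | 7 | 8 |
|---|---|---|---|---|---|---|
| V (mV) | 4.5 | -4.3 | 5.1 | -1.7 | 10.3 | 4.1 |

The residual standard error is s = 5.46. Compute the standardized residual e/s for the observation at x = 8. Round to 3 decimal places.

-0.256

V̂ = -2.5 + 8 = 5.5
e = 4.1 − 5.5 = -1.4
e/s = -1.4 / 5.46 = -0.256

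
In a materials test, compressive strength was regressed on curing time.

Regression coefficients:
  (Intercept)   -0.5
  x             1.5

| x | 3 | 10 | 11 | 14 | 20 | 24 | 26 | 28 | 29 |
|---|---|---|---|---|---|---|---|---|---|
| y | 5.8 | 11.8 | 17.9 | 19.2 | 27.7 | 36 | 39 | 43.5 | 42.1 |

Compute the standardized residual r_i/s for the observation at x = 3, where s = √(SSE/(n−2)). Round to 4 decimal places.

0.9645

x=3: ŷ = -0.5 + 1.5·3 = 4; r = 5.8 − 4 = 1.8
x=10: ŷ = -0.5 + 1.5·10 = 14.5; r = 11.8 − 14.5 = -2.7
x=11: ŷ = -0.5 + 1.5·11 = 16; r = 17.9 − 16 = 1.9
x=14: ŷ = -0.5 + 1.5·14 = 20.5; r = 19.2 − 20.5 = -1.3
x=20: ŷ = -0.5 + 1.5·20 = 29.5; r = 27.7 − 29.5 = -1.8
x=24: ŷ = -0.5 + 1.5·24 = 35.5; r = 36 − 35.5 = 0.5
x=26: ŷ = -0.5 + 1.5·26 = 38.5; r = 39 − 38.5 = 0.5
x=28: ŷ = -0.5 + 1.5·28 = 41.5; r = 43.5 − 41.5 = 2
x=29: ŷ = -0.5 + 1.5·29 = 43; r = 42.1 − 43 = -0.9
SSE = 3.24 + 7.29 + 3.61 + 1.69 + 3.24 + 0.25 + 0.25 + 4 + 0.81 = 24.38
s = √(24.38/7) = 1.86624
r/s = 1.8 / 1.86624 = 0.9645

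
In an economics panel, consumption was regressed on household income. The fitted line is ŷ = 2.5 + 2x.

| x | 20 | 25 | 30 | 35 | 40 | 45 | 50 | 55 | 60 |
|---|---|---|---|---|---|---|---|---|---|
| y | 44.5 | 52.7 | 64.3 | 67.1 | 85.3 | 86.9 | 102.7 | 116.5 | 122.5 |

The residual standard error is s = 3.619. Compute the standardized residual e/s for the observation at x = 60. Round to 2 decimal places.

0.00

ŷ = 2.5 + 2·60 = 122.5
e = 122.5 − 122.5 = 0
e/s = 0 / 3.619 = 0.00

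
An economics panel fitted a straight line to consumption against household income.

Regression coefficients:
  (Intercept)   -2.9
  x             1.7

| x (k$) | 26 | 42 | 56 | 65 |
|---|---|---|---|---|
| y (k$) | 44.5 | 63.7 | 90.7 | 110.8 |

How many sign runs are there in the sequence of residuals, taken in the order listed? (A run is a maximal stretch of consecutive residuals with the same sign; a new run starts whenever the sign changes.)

x=26: ŷ = -2.9 + 1.7·26 = 41.3; e = 44.5 − 41.3 = 3.2
x=42: ŷ = -2.9 + 1.7·42 = 68.5; e = 63.7 − 68.5 = -4.8
x=56: ŷ = -2.9 + 1.7·56 = 92.3; e = 90.7 − 92.3 = -1.6
x=65: ŷ = -2.9 + 1.7·65 = 107.6; e = 110.8 − 107.6 = 3.2
Signs: + − − +
Runs: +×1, −×2, +×1 → 3

3 runs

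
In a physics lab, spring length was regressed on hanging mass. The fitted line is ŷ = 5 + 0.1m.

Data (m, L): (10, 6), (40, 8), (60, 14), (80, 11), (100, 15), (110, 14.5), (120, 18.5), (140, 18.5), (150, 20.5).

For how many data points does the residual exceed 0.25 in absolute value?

7

m=10: ŷ = 5 + 0.1·10 = 6; e = 6 − 6 = 0
m=40: ŷ = 5 + 0.1·40 = 9; e = 8 − 9 = -1
m=60: ŷ = 5 + 0.1·60 = 11; e = 14 − 11 = 3
m=80: ŷ = 5 + 0.1·80 = 13; e = 11 − 13 = -2
m=100: ŷ = 5 + 0.1·100 = 15; e = 15 − 15 = 0
m=110: ŷ = 5 + 0.1·110 = 16; e = 14.5 − 16 = -1.5
m=120: ŷ = 5 + 0.1·120 = 17; e = 18.5 − 17 = 1.5
m=140: ŷ = 5 + 0.1·140 = 19; e = 18.5 − 19 = -0.5
m=150: ŷ = 5 + 0.1·150 = 20; e = 20.5 − 20 = 0.5
|e| > 0.25: m=40 (|e|=1), m=60 (|e|=3), m=80 (|e|=2), m=110 (|e|=1.5), m=120 (|e|=1.5), m=140 (|e|=0.5), m=150 (|e|=0.5) → 7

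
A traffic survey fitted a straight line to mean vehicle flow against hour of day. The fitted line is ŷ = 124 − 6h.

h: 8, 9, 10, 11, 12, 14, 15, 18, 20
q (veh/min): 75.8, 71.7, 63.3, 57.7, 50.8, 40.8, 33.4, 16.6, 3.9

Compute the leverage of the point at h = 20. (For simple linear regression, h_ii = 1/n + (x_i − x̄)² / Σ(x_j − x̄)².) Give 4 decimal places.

h̄ = (8 + 9 + 10 + 11 + 12 + 14 + 15 + 18 + 20)/9 = 13
Σ(h − h̄)² = 25 + 16 + 9 + 4 + 1 + 1 + 4 + 25 + 49 = 134
h = 1/9 + (7)²/134 = 0.111111 + 0.365672 = 0.4768

h = 0.4768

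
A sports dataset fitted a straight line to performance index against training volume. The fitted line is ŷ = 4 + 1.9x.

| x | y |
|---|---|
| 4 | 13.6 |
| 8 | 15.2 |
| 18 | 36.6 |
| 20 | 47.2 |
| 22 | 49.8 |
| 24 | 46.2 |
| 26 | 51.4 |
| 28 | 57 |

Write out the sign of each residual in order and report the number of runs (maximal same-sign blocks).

x=4: ŷ = 4 + 1.9·4 = 11.6; e = 13.6 − 11.6 = 2
x=8: ŷ = 4 + 1.9·8 = 19.2; e = 15.2 − 19.2 = -4
x=18: ŷ = 4 + 1.9·18 = 38.2; e = 36.6 − 38.2 = -1.6
x=20: ŷ = 4 + 1.9·20 = 42; e = 47.2 − 42 = 5.2
x=22: ŷ = 4 + 1.9·22 = 45.8; e = 49.8 − 45.8 = 4
x=24: ŷ = 4 + 1.9·24 = 49.6; e = 46.2 − 49.6 = -3.4
x=26: ŷ = 4 + 1.9·26 = 53.4; e = 51.4 − 53.4 = -2
x=28: ŷ = 4 + 1.9·28 = 57.2; e = 57 − 57.2 = -0.2
Signs: + − − + + − − −
Runs: +×1, −×2, +×2, −×3 → 4

4 runs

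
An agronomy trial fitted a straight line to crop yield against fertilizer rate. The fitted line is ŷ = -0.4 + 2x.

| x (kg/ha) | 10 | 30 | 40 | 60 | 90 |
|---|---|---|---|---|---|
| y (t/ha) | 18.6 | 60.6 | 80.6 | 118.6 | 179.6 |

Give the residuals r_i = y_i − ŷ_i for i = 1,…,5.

-1, 1, 1, -1, 0

x=10: ŷ = -0.4 + 2·10 = 19.6; r = 18.6 − 19.6 = -1
x=30: ŷ = -0.4 + 2·30 = 59.6; r = 60.6 − 59.6 = 1
x=40: ŷ = -0.4 + 2·40 = 79.6; r = 80.6 − 79.6 = 1
x=60: ŷ = -0.4 + 2·60 = 119.6; r = 118.6 − 119.6 = -1
x=90: ŷ = -0.4 + 2·90 = 179.6; r = 179.6 − 179.6 = 0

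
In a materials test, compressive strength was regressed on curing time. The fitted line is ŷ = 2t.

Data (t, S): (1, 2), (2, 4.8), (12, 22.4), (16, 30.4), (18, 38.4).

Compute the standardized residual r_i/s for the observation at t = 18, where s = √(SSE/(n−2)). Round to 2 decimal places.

t=1: ŷ = 2·1 = 2; r = 2 − 2 = 0
t=2: ŷ = 2·2 = 4; r = 4.8 − 4 = 0.8
t=12: ŷ = 2·12 = 24; r = 22.4 − 24 = -1.6
t=16: ŷ = 2·16 = 32; r = 30.4 − 32 = -1.6
t=18: ŷ = 2·18 = 36; r = 38.4 − 36 = 2.4
SSE = 0 + 0.64 + 2.56 + 2.56 + 5.76 = 11.52
s = √(11.52/3) = 1.95959
r/s = 2.4 / 1.95959 = 1.22

1.22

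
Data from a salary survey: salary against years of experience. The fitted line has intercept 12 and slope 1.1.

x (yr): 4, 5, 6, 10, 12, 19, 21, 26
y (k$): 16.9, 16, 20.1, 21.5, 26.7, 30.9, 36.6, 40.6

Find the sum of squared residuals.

SSE = 15.5

x=4: ŷ = 12 + 1.1·4 = 16.4; e = 16.9 − 16.4 = 0.5
x=5: ŷ = 12 + 1.1·5 = 17.5; e = 16 − 17.5 = -1.5
x=6: ŷ = 12 + 1.1·6 = 18.6; e = 20.1 − 18.6 = 1.5
x=10: ŷ = 12 + 1.1·10 = 23; e = 21.5 − 23 = -1.5
x=12: ŷ = 12 + 1.1·12 = 25.2; e = 26.7 − 25.2 = 1.5
x=19: ŷ = 12 + 1.1·19 = 32.9; e = 30.9 − 32.9 = -2
x=21: ŷ = 12 + 1.1·21 = 35.1; e = 36.6 − 35.1 = 1.5
x=26: ŷ = 12 + 1.1·26 = 40.6; e = 40.6 − 40.6 = 0
SSE = 0.25 + 2.25 + 2.25 + 2.25 + 2.25 + 4 + 2.25 + 0 = 15.5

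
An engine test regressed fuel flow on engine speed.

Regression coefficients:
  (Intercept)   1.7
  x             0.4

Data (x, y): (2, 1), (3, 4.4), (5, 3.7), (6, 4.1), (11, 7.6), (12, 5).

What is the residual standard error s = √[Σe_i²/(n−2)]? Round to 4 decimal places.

s = 1.5000

x=2: ŷ = 1.7 + 0.4·2 = 2.5; e = 1 − 2.5 = -1.5
x=3: ŷ = 1.7 + 0.4·3 = 2.9; e = 4.4 − 2.9 = 1.5
x=5: ŷ = 1.7 + 0.4·5 = 3.7; e = 3.7 − 3.7 = 0
x=6: ŷ = 1.7 + 0.4·6 = 4.1; e = 4.1 − 4.1 = 0
x=11: ŷ = 1.7 + 0.4·11 = 6.1; e = 7.6 − 6.1 = 1.5
x=12: ŷ = 1.7 + 0.4·12 = 6.5; e = 5 − 6.5 = -1.5
SSE = 2.25 + 2.25 + 0 + 0 + 2.25 + 2.25 = 9
s = √(9/4) = √2.25 ≈ 1.5000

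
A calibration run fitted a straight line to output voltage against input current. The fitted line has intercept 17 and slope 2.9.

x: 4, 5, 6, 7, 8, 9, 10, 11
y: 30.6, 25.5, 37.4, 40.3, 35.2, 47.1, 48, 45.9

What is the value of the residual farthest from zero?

e = -6

x=4: ŷ = 17 + 2.9·4 = 28.6; e = 30.6 − 28.6 = 2
x=5: ŷ = 17 + 2.9·5 = 31.5; e = 25.5 − 31.5 = -6
x=6: ŷ = 17 + 2.9·6 = 34.4; e = 37.4 − 34.4 = 3
x=7: ŷ = 17 + 2.9·7 = 37.3; e = 40.3 − 37.3 = 3
x=8: ŷ = 17 + 2.9·8 = 40.2; e = 35.2 − 40.2 = -5
x=9: ŷ = 17 + 2.9·9 = 43.1; e = 47.1 − 43.1 = 4
x=10: ŷ = 17 + 2.9·10 = 46; e = 48 − 46 = 2
x=11: ŷ = 17 + 2.9·11 = 48.9; e = 45.9 − 48.9 = -3
Largest |e| is 6 at x = 5, residual -6.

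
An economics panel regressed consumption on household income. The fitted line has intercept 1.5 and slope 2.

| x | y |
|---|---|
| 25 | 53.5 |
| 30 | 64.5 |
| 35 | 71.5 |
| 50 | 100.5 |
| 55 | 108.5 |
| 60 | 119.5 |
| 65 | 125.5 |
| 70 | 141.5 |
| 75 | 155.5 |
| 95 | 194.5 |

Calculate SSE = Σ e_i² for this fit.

x=25: ŷ = 1.5 + 2·25 = 51.5; e = 53.5 − 51.5 = 2
x=30: ŷ = 1.5 + 2·30 = 61.5; e = 64.5 − 61.5 = 3
x=35: ŷ = 1.5 + 2·35 = 71.5; e = 71.5 − 71.5 = 0
x=50: ŷ = 1.5 + 2·50 = 101.5; e = 100.5 − 101.5 = -1
x=55: ŷ = 1.5 + 2·55 = 111.5; e = 108.5 − 111.5 = -3
x=60: ŷ = 1.5 + 2·60 = 121.5; e = 119.5 − 121.5 = -2
x=65: ŷ = 1.5 + 2·65 = 131.5; e = 125.5 − 131.5 = -6
x=70: ŷ = 1.5 + 2·70 = 141.5; e = 141.5 − 141.5 = 0
x=75: ŷ = 1.5 + 2·75 = 151.5; e = 155.5 − 151.5 = 4
x=95: ŷ = 1.5 + 2·95 = 191.5; e = 194.5 − 191.5 = 3
SSE = 4 + 9 + 0 + 1 + 9 + 4 + 36 + 0 + 16 + 9 = 88

SSE = 88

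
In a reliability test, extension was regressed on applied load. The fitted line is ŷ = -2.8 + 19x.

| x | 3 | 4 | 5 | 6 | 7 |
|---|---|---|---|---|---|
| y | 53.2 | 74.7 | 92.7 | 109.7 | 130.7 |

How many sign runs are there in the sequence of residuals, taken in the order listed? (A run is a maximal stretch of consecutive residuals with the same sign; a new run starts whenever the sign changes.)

4 runs

x=3: ŷ = -2.8 + 19·3 = 54.2; e = 53.2 − 54.2 = -1
x=4: ŷ = -2.8 + 19·4 = 73.2; e = 74.7 − 73.2 = 1.5
x=5: ŷ = -2.8 + 19·5 = 92.2; e = 92.7 − 92.2 = 0.5
x=6: ŷ = -2.8 + 19·6 = 111.2; e = 109.7 − 111.2 = -1.5
x=7: ŷ = -2.8 + 19·7 = 130.2; e = 130.7 − 130.2 = 0.5
Signs: − + + − +
Runs: −×1, +×2, −×1, +×1 → 4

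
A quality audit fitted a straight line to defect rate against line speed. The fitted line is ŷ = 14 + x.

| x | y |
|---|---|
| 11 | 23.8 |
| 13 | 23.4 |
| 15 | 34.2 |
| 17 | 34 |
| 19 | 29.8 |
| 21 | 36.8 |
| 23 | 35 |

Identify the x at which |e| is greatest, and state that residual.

x=11: ŷ = 14 + 11 = 25; e = 23.8 − 25 = -1.2
x=13: ŷ = 14 + 13 = 27; e = 23.4 − 27 = -3.6
x=15: ŷ = 14 + 15 = 29; e = 34.2 − 29 = 5.2
x=17: ŷ = 14 + 17 = 31; e = 34 − 31 = 3
x=19: ŷ = 14 + 19 = 33; e = 29.8 − 33 = -3.2
x=21: ŷ = 14 + 21 = 35; e = 36.8 − 35 = 1.8
x=23: ŷ = 14 + 23 = 37; e = 35 − 37 = -2
Largest |e| is 5.2 at x = 15, residual 5.2.

x = 15, e = 5.2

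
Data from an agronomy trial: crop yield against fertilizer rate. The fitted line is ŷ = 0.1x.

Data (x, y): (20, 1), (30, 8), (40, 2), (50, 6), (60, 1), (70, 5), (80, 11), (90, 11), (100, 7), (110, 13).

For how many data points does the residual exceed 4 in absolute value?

2

x=20: ŷ = 0.1·20 = 2; r = 1 − 2 = -1
x=30: ŷ = 0.1·30 = 3; r = 8 − 3 = 5
x=40: ŷ = 0.1·40 = 4; r = 2 − 4 = -2
x=50: ŷ = 0.1·50 = 5; r = 6 − 5 = 1
x=60: ŷ = 0.1·60 = 6; r = 1 − 6 = -5
x=70: ŷ = 0.1·70 = 7; r = 5 − 7 = -2
x=80: ŷ = 0.1·80 = 8; r = 11 − 8 = 3
x=90: ŷ = 0.1·90 = 9; r = 11 − 9 = 2
x=100: ŷ = 0.1·100 = 10; r = 7 − 10 = -3
x=110: ŷ = 0.1·110 = 11; r = 13 − 11 = 2
|r| > 4: x=30 (|r|=5), x=60 (|r|=5) → 2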